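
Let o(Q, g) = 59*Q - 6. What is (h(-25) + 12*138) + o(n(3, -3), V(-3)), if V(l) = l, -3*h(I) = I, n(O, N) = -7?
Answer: 3736/3 ≈ 1245.3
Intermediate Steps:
h(I) = -I/3
o(Q, g) = -6 + 59*Q
(h(-25) + 12*138) + o(n(3, -3), V(-3)) = (-⅓*(-25) + 12*138) + (-6 + 59*(-7)) = (25/3 + 1656) + (-6 - 413) = 4993/3 - 419 = 3736/3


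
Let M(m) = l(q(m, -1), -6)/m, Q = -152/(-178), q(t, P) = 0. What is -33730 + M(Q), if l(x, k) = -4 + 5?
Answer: -2563391/76 ≈ -33729.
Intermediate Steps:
Q = 76/89 (Q = -152*(-1/178) = 76/89 ≈ 0.85393)
l(x, k) = 1
M(m) = 1/m
-33730 + M(Q) = -33730 + 1/(76/89) = -33730 + 89/76 = -2563391/76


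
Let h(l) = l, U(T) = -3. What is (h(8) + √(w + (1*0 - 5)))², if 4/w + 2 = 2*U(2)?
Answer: (16 + I*√22)²/4 ≈ 58.5 + 37.523*I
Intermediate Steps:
w = -½ (w = 4/(-2 + 2*(-3)) = 4/(-2 - 6) = 4/(-8) = 4*(-⅛) = -½ ≈ -0.50000)
(h(8) + √(w + (1*0 - 5)))² = (8 + √(-½ + (1*0 - 5)))² = (8 + √(-½ + (0 - 5)))² = (8 + √(-½ - 5))² = (8 + √(-11/2))² = (8 + I*√22/2)²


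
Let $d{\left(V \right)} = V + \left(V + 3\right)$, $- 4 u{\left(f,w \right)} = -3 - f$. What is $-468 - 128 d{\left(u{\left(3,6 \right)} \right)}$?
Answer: $-1236$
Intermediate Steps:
$u{\left(f,w \right)} = \frac{3}{4} + \frac{f}{4}$ ($u{\left(f,w \right)} = - \frac{-3 - f}{4} = \frac{3}{4} + \frac{f}{4}$)
$d{\left(V \right)} = 3 + 2 V$ ($d{\left(V \right)} = V + \left(3 + V\right) = 3 + 2 V$)
$-468 - 128 d{\left(u{\left(3,6 \right)} \right)} = -468 - 128 \left(3 + 2 \left(\frac{3}{4} + \frac{1}{4} \cdot 3\right)\right) = -468 - 128 \left(3 + 2 \left(\frac{3}{4} + \frac{3}{4}\right)\right) = -468 - 128 \left(3 + 2 \cdot \frac{3}{2}\right) = -468 - 128 \left(3 + 3\right) = -468 - 768 = -1236$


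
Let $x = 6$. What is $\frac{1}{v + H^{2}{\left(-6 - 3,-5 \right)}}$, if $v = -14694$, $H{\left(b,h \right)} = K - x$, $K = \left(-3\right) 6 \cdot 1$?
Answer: $- \frac{1}{14118} \approx -7.0832 \cdot 10^{-5}$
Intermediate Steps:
$K = -18$ ($K = \left(-18\right) 1 = -18$)
$H{\left(b,h \right)} = -24$ ($H{\left(b,h \right)} = -18 - 6 = -24$)
$\frac{1}{v + H^{2}{\left(-6 - 3,-5 \right)}} = \frac{1}{-14694 + \left(-24\right)^{2}} = \frac{1}{-14694 + 576} = \frac{1}{-14118} = - \frac{1}{14118}$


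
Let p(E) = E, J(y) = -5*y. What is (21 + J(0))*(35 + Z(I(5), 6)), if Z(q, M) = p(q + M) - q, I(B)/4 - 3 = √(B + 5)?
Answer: 861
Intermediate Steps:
I(B) = 12 + 4*√(5 + B) (I(B) = 12 + 4*√(B + 5) = 12 + 4*√(5 + B))
Z(q, M) = M (Z(q, M) = (q + M) - q = (M + q) - q = M)
(21 + J(0))*(35 + Z(I(5), 6)) = (21 - 5*0)*(35 + 6) = (21 + 0)*41 = 21*41 = 861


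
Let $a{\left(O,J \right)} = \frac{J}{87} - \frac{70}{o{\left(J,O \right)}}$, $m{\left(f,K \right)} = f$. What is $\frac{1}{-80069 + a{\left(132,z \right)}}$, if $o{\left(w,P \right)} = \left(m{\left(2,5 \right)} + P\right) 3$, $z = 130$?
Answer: $- \frac{1943}{155571502} \approx -1.2489 \cdot 10^{-5}$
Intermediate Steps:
$o{\left(w,P \right)} = 6 + 3 P$ ($o{\left(w,P \right)} = \left(2 + P\right) 3 = 6 + 3 P$)
$a{\left(O,J \right)} = - \frac{70}{6 + 3 O} + \frac{J}{87}$ ($a{\left(O,J \right)} = \frac{J}{87} - \frac{70}{6 + 3 O} = - \frac{70}{6 + 3 O} + \frac{J}{87}$)
$\frac{1}{-80069 + a{\left(132,z \right)}} = \frac{1}{-80069 + \frac{-2030 + 130 \left(2 + 132\right)}{87 \left(2 + 132\right)}} = \frac{1}{-80069 + \frac{-2030 + 130 \cdot 134}{87 \cdot 134}} = \frac{1}{-80069 + \frac{1}{87} \cdot \frac{1}{134} \left(-2030 + 17420\right)} = \frac{1}{-80069 + \frac{1}{87} \cdot \frac{1}{134} \cdot 15390} = \frac{1}{-80069 + \frac{2565}{1943}} = \frac{1}{- \frac{155571502}{1943}} = - \frac{1943}{155571502}$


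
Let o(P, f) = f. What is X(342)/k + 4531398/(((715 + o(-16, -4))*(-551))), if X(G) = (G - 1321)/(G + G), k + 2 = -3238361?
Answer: -58697244243007/5074657308972 ≈ -11.567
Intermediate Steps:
k = -3238363 (k = -2 - 3238361 = -3238363)
X(G) = (-1321 + G)/(2*G) (X(G) = (-1321 + G)/((2*G)) = (-1321 + G)*(1/(2*G)) = (-1321 + G)/(2*G))
X(342)/k + 4531398/(((715 + o(-16, -4))*(-551))) = ((½)*(-1321 + 342)/342)/(-3238363) + 4531398/(((715 - 4)*(-551))) = ((½)*(1/342)*(-979))*(-1/3238363) + 4531398/((711*(-551))) = -979/684*(-1/3238363) + 4531398/(-391761) = 979/2215040292 + 4531398*(-1/391761) = 979/2215040292 - 1510466/130587 = -58697244243007/5074657308972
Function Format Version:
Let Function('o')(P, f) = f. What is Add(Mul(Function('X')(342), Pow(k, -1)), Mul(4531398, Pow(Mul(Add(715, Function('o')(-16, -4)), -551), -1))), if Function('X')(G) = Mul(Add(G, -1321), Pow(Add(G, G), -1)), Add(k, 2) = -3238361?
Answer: Rational(-58697244243007, 5074657308972) ≈ -11.567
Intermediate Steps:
k = -3238363 (k = Add(-2, -3238361) = -3238363)
Function('X')(G) = Mul(Rational(1, 2), Pow(G, -1), Add(-1321, G)) (Function('X')(G) = Mul(Add(-1321, G), Pow(Mul(2, G), -1)) = Mul(Add(-1321, G), Mul(Rational(1, 2), Pow(G, -1))) = Mul(Rational(1, 2), Pow(G, -1), Add(-1321, G)))
Add(Mul(Function('X')(342), Pow(k, -1)), Mul(4531398, Pow(Mul(Add(715, Function('o')(-16, -4)), -551), -1))) = Add(Mul(Mul(Rational(1, 2), Pow(342, -1), Add(-1321, 342)), Pow(-3238363, -1)), Mul(4531398, Pow(Mul(Add(715, -4), -551), -1))) = Add(Mul(Mul(Rational(1, 2), Rational(1, 342), -979), Rational(-1, 3238363)), Mul(4531398, Pow(Mul(711, -551), -1))) = Add(Mul(Rational(-979, 684), Rational(-1, 3238363)), Mul(4531398, Pow(-391761, -1))) = Add(Rational(979, 2215040292), Mul(4531398, Rational(-1, 391761))) = Add(Rational(979, 2215040292), Rational(-1510466, 130587)) = Rational(-58697244243007, 5074657308972)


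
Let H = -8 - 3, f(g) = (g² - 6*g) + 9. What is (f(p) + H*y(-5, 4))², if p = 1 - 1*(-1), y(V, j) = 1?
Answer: 100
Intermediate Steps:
p = 2 (p = 1 + 1 = 2)
f(g) = 9 + g² - 6*g
H = -11
(f(p) + H*y(-5, 4))² = ((9 + 2² - 6*2) - 11*1)² = ((9 + 4 - 12) - 11)² = (1 - 11)² = (-10)² = 100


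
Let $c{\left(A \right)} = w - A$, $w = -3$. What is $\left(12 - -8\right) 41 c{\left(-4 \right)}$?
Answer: $820$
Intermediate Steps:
$c{\left(A \right)} = -3 - A$
$\left(12 - -8\right) 41 c{\left(-4 \right)} = \left(12 - -8\right) 41 \left(-3 - -4\right) = \left(12 + 8\right) 41 \left(-3 + 4\right) = 20 \cdot 41 \cdot 1 = 820 \cdot 1 = 820$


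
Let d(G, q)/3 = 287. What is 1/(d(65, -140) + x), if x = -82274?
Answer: -1/81413 ≈ -1.2283e-5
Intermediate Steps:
d(G, q) = 861 (d(G, q) = 3*287 = 861)
1/(d(65, -140) + x) = 1/(861 - 82274) = 1/(-81413) = -1/81413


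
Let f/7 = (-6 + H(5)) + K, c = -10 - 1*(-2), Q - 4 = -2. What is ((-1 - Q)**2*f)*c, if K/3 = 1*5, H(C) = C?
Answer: -7056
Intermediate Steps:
Q = 2 (Q = 4 - 2 = 2)
K = 15 (K = 3*(1*5) = 3*5 = 15)
c = -8 (c = -10 + 2 = -8)
f = 98 (f = 7*((-6 + 5) + 15) = 7*(-1 + 15) = 7*14 = 98)
((-1 - Q)**2*f)*c = ((-1 - 1*2)**2*98)*(-8) = ((-1 - 2)**2*98)*(-8) = ((-3)**2*98)*(-8) = (9*98)*(-8) = 882*(-8) = -7056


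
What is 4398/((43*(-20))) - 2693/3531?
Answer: -8922659/1518330 ≈ -5.8766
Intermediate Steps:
4398/((43*(-20))) - 2693/3531 = 4398/(-860) - 2693*1/3531 = 4398*(-1/860) - 2693/3531 = -2199/430 - 2693/3531 = -8922659/1518330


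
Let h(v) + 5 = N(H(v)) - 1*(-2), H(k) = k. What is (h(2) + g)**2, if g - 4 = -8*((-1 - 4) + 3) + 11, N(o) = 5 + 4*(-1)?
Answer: 841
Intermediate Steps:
N(o) = 1 (N(o) = 5 - 4 = 1)
h(v) = -2 (h(v) = -5 + (1 - 1*(-2)) = -5 + (1 + 2) = -5 + 3 = -2)
g = 31 (g = 4 + (-8*((-1 - 4) + 3) + 11) = 4 + (-8*(-5 + 3) + 11) = 4 + (-8*(-2) + 11) = 4 + (16 + 11) = 4 + 27 = 31)
(h(2) + g)**2 = (-2 + 31)**2 = 29**2 = 841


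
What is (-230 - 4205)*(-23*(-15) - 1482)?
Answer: 5042595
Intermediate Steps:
(-230 - 4205)*(-23*(-15) - 1482) = -4435*(345 - 1482) = -4435*(-1137) = 5042595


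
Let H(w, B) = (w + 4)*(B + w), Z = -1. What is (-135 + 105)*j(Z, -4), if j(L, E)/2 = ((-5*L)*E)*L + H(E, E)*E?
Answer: -1200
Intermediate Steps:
H(w, B) = (4 + w)*(B + w)
j(L, E) = -10*E*L² + 2*E*(2*E² + 8*E) (j(L, E) = 2*(((-5*L)*E)*L + (E² + 4*E + 4*E + E*E)*E) = 2*((-5*E*L)*L + (E² + 4*E + 4*E + E²)*E) = 2*(-5*E*L² + (2*E² + 8*E)*E) = 2*(-5*E*L² + E*(2*E² + 8*E)) = 2*(E*(2*E² + 8*E) - 5*E*L²) = -10*E*L² + 2*E*(2*E² + 8*E))
(-135 + 105)*j(Z, -4) = (-135 + 105)*(2*(-4)*(-5*(-1)² + 2*(-4)² + 8*(-4))) = -60*(-4)*(-5*1 + 2*16 - 32) = -60*(-4)*(-5 + 32 - 32) = -60*(-4)*(-5) = -30*40 = -1200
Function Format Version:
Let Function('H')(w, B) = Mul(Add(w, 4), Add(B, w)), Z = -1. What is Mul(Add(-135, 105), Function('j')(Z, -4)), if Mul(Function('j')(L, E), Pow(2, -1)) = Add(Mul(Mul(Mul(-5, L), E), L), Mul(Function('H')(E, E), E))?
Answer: -1200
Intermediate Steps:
Function('H')(w, B) = Mul(Add(4, w), Add(B, w))
Function('j')(L, E) = Add(Mul(-10, E, Pow(L, 2)), Mul(2, E, Add(Mul(2, Pow(E, 2)), Mul(8, E)))) (Function('j')(L, E) = Mul(2, Add(Mul(Mul(Mul(-5, L), E), L), Mul(Add(Pow(E, 2), Mul(4, E), Mul(4, E), Mul(E, E)), E))) = Mul(2, Add(Mul(Mul(-5, E, L), L), Mul(Add(Pow(E, 2), Mul(4, E), Mul(4, E), Pow(E, 2)), E))) = Mul(2, Add(Mul(-5, E, Pow(L, 2)), Mul(Add(Mul(2, Pow(E, 2)), Mul(8, E)), E))) = Mul(2, Add(Mul(-5, E, Pow(L, 2)), Mul(E, Add(Mul(2, Pow(E, 2)), Mul(8, E))))) = Mul(2, Add(Mul(E, Add(Mul(2, Pow(E, 2)), Mul(8, E))), Mul(-5, E, Pow(L, 2)))) = Add(Mul(-10, E, Pow(L, 2)), Mul(2, E, Add(Mul(2, Pow(E, 2)), Mul(8, E)))))
Mul(Add(-135, 105), Function('j')(Z, -4)) = Mul(Add(-135, 105), Mul(2, -4, Add(Mul(-5, Pow(-1, 2)), Mul(2, Pow(-4, 2)), Mul(8, -4)))) = Mul(-30, Mul(2, -4, Add(Mul(-5, 1), Mul(2, 16), -32))) = Mul(-30, Mul(2, -4, Add(-5, 32, -32))) = Mul(-30, Mul(2, -4, -5)) = Mul(-30, 40) = -1200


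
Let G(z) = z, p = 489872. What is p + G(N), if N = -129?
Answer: 489743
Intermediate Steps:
p + G(N) = 489872 - 129 = 489743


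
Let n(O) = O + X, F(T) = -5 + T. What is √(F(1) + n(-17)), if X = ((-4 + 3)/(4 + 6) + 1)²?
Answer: I*√2019/10 ≈ 4.4933*I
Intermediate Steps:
X = 81/100 (X = (-1/10 + 1)² = (-1*⅒ + 1)² = (-⅒ + 1)² = (9/10)² = 81/100 ≈ 0.81000)
n(O) = 81/100 + O (n(O) = O + 81/100 = 81/100 + O)
√(F(1) + n(-17)) = √((-5 + 1) + (81/100 - 17)) = √(-4 - 1619/100) = √(-2019/100) = I*√2019/10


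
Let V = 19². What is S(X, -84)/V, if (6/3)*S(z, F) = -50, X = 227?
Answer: -25/361 ≈ -0.069252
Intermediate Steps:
S(z, F) = -25 (S(z, F) = (½)*(-50) = -25)
V = 361
S(X, -84)/V = -25/361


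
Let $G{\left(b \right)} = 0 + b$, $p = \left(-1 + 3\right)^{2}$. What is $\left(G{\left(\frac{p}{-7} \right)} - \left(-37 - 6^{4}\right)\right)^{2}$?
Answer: $\frac{86992929}{49} \approx 1.7754 \cdot 10^{6}$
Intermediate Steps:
$p = 4$ ($p = 2^{2} = 4$)
$G{\left(b \right)} = b$
$\left(G{\left(\frac{p}{-7} \right)} - \left(-37 - 6^{4}\right)\right)^{2} = \left(\frac{4}{-7} - \left(-37 - 6^{4}\right)\right)^{2} = \left(4 \left(- \frac{1}{7}\right) + \left(1296 + 37\right)\right)^{2} = \left(- \frac{4}{7} + 1333\right)^{2} = \left(\frac{9327}{7}\right)^{2} = \frac{86992929}{49}$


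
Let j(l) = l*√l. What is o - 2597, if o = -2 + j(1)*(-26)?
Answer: -2625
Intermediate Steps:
j(l) = l^(3/2)
o = -28 (o = -2 + 1^(3/2)*(-26) = -2 + 1*(-26) = -2 - 26 = -28)
o - 2597 = -28 - 2597 = -2625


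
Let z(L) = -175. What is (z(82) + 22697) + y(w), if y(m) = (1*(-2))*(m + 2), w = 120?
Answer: 22278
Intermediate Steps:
y(m) = -4 - 2*m (y(m) = -2*(2 + m) = -4 - 2*m)
(z(82) + 22697) + y(w) = (-175 + 22697) + (-4 - 2*120) = 22522 + (-4 - 240) = 22522 - 244 = 22278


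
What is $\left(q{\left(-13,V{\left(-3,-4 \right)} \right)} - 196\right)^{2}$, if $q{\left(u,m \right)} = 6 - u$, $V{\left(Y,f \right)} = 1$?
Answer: $31329$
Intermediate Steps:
$\left(q{\left(-13,V{\left(-3,-4 \right)} \right)} - 196\right)^{2} = \left(\left(6 - -13\right) - 196\right)^{2} = \left(\left(6 + 13\right) - 196\right)^{2} = \left(19 - 196\right)^{2} = \left(-177\right)^{2} = 31329$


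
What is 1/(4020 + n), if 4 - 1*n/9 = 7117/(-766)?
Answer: 766/3170949 ≈ 0.00024157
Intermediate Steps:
n = 91629/766 (n = 36 - 64053/(-766) = 36 - 64053*(-1)/766 = 36 - 9*(-7117/766) = 36 + 64053/766 = 91629/766 ≈ 119.62)
1/(4020 + n) = 1/(4020 + 91629/766) = 1/(3170949/766) = 766/3170949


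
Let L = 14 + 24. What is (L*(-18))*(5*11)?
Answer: -37620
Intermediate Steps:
L = 38
(L*(-18))*(5*11) = (38*(-18))*(5*11) = -684*55 = -37620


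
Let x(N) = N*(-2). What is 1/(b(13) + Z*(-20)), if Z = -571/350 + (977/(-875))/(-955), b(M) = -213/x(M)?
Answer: 4345250/177275317 ≈ 0.024511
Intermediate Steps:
x(N) = -2*N
b(M) = 213/(2*M) (b(M) = -213*(-1/(2*M)) = -(-213)/(2*M) = 213/(2*M))
Z = -2724571/1671250 (Z = -571*1/350 + (977*(-1/875))*(-1/955) = -571/350 - 977/875*(-1/955) = -571/350 + 977/835625 = -2724571/1671250 ≈ -1.6303)
1/(b(13) + Z*(-20)) = 1/((213/2)/13 - 2724571/1671250*(-20)) = 1/((213/2)*(1/13) + 5449142/167125) = 1/(213/26 + 5449142/167125) = 1/(177275317/4345250) = 4345250/177275317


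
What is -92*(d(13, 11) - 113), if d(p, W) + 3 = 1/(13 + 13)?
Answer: 138690/13 ≈ 10668.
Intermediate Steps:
d(p, W) = -77/26 (d(p, W) = -3 + 1/(13 + 13) = -3 + 1/26 = -77/26)
-92*(d(13, 11) - 113) = -92*(-77/26 - 113) = -92*(-3015/26) = 138690/13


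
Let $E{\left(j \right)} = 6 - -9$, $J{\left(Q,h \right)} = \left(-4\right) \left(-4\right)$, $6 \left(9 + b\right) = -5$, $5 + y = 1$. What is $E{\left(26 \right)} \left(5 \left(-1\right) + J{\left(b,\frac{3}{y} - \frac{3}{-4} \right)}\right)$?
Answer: $165$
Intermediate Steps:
$y = -4$ ($y = -5 + 1 = -4$)
$b = - \frac{59}{6}$ ($b = -9 + \frac{1}{6} \left(-5\right) = -9 - \frac{5}{6} = - \frac{59}{6} \approx -9.8333$)
$J{\left(Q,h \right)} = 16$
$E{\left(j \right)} = 15$ ($E{\left(j \right)} = 6 + 9 = 15$)
$E{\left(26 \right)} \left(5 \left(-1\right) + J{\left(b,\frac{3}{y} - \frac{3}{-4} \right)}\right) = 15 \left(5 \left(-1\right) + 16\right) = 15 \left(-5 + 16\right) = 15 \cdot 11 = 165$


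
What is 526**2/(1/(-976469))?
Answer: -270165537044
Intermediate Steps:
526**2/(1/(-976469)) = 276676/(-1/976469) = 276676*(-976469) = -270165537044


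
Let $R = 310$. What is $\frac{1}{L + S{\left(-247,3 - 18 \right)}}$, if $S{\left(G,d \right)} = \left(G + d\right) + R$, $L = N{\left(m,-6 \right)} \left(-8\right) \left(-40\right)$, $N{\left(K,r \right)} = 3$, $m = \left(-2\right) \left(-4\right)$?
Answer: $\frac{1}{1008} \approx 0.00099206$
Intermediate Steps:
$m = 8$
$L = 960$ ($L = 3 \left(-8\right) \left(-40\right) = \left(-24\right) \left(-40\right) = 960$)
$S{\left(G,d \right)} = 310 + G + d$ ($S{\left(G,d \right)} = \left(G + d\right) + 310 = 310 + G + d$)
$\frac{1}{L + S{\left(-247,3 - 18 \right)}} = \frac{1}{960 + \left(310 - 247 + \left(3 - 18\right)\right)} = \frac{1}{960 - -48} = \frac{1}{960 + 48} = \frac{1}{1008}$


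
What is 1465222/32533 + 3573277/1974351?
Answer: 3009111941563/64231561083 ≈ 46.848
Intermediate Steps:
1465222/32533 + 3573277/1974351 = 3009111941563/64231561083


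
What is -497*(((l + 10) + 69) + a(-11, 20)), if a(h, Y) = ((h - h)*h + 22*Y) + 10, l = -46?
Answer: -240051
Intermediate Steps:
a(h, Y) = 10 + 22*Y (a(h, Y) = (0*h + 22*Y) + 10 = (0 + 22*Y) + 10 = 22*Y + 10 = 10 + 22*Y)
-497*(((l + 10) + 69) + a(-11, 20)) = -497*(((-46 + 10) + 69) + (10 + 22*20)) = -497*((-36 + 69) + (10 + 440)) = -497*(33 + 450) = -497*483 = -240051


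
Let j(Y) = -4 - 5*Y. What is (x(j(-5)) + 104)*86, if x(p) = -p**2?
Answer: -28982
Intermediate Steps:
(x(j(-5)) + 104)*86 = (-(-4 - 5*(-5))**2 + 104)*86 = (-(-4 + 25)**2 + 104)*86 = (-1*21**2 + 104)*86 = (-1*441 + 104)*86 = (-441 + 104)*86 = -337*86 = -28982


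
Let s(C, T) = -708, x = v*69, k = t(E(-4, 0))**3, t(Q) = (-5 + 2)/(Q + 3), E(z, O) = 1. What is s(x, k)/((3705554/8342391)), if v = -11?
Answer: -50054346/31403 ≈ -1593.9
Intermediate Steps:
t(Q) = -3/(3 + Q)
k = -27/64 (k = (-3/(3 + 1))**3 = (-3/4)**3 = -27/64 ≈ -0.42188)
x = -759 (x = -11*69 = -759)
s(x, k)/((3705554/8342391)) = -708/(3705554/8342391) = -708/(3705554*(1/8342391)) = -708/3705554/8342391 = -708*8342391/3705554 = -50054346/31403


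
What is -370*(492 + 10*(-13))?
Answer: -133940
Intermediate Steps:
-370*(492 + 10*(-13)) = -370*(492 - 130) = -370*362 = -133940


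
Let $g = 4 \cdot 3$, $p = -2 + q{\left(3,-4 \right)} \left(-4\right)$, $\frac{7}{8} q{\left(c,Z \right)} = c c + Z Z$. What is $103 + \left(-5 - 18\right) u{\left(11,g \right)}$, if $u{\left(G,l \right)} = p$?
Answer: $\frac{19443}{7} \approx 2777.6$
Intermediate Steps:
$q{\left(c,Z \right)} = \frac{8 Z^{2}}{7} + \frac{8 c^{2}}{7}$ ($q{\left(c,Z \right)} = \frac{8 \left(c c + Z Z\right)}{7} = \frac{8 \left(c^{2} + Z^{2}\right)}{7} = \frac{8 \left(Z^{2} + c^{2}\right)}{7} = \frac{8 Z^{2}}{7} + \frac{8 c^{2}}{7}$)
$p = - \frac{814}{7}$ ($p = -2 + \left(\frac{8 \left(-4\right)^{2}}{7} + \frac{8 \cdot 3^{2}}{7}\right) \left(-4\right) = -2 + \left(\frac{8}{7} \cdot 16 + \frac{8}{7} \cdot 9\right) \left(-4\right) = -2 + \left(\frac{128}{7} + \frac{72}{7}\right) \left(-4\right) = -2 + \frac{200}{7} \left(-4\right) = -2 - \frac{800}{7} = - \frac{814}{7} \approx -116.29$)
$g = 12$
$u{\left(G,l \right)} = - \frac{814}{7}$
$103 + \left(-5 - 18\right) u{\left(11,g \right)} = 103 + \left(-5 - 18\right) \left(- \frac{814}{7}\right) = 103 - - \frac{18722}{7} = 103 + \frac{18722}{7} = \frac{19443}{7}$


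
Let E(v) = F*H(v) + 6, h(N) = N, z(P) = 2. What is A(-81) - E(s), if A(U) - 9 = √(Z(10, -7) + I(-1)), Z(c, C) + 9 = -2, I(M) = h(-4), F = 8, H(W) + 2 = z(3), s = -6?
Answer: 3 + I*√15 ≈ 3.0 + 3.873*I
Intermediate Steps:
H(W) = 0 (H(W) = -2 + 2 = 0)
I(M) = -4
Z(c, C) = -11 (Z(c, C) = -9 - 2 = -11)
E(v) = 6 (E(v) = 8*0 + 6 = 0 + 6 = 6)
A(U) = 9 + I*√15 (A(U) = 9 + √(-11 - 4) = 9 + √(-15) = 9 + I*√15)
A(-81) - E(s) = (9 + I*√15) - 1*6 = (9 + I*√15) - 6 = 3 + I*√15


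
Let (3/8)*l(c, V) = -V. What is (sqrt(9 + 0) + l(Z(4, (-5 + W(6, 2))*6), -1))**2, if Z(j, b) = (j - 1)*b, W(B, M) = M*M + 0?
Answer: 289/9 ≈ 32.111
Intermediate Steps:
W(B, M) = M**2 (W(B, M) = M**2 + 0 = M**2)
Z(j, b) = b*(-1 + j) (Z(j, b) = (-1 + j)*b = b*(-1 + j))
l(c, V) = -8*V/3 (l(c, V) = 8*(-V)/3 = -8*V/3)
(sqrt(9 + 0) + l(Z(4, (-5 + W(6, 2))*6), -1))**2 = (sqrt(9 + 0) - 8/3*(-1))**2 = (sqrt(9) + 8/3)**2 = (3 + 8/3)**2 = (17/3)**2 = 289/9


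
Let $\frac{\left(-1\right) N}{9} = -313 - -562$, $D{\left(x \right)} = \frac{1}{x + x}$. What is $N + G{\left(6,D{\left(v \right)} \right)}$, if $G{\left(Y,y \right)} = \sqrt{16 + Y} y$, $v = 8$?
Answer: $-2241 + \frac{\sqrt{22}}{16} \approx -2240.7$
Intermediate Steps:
$D{\left(x \right)} = \frac{1}{2 x}$
$N = -2241$ ($N = - 9 \left(-313 - -562\right) = - 9 \left(-313 + 562\right) = \left(-9\right) 249 = -2241$)
$G{\left(Y,y \right)} = y \sqrt{16 + Y}$
$N + G{\left(6,D{\left(v \right)} \right)} = -2241 + \frac{1}{2 \cdot 8} \sqrt{16 + 6} = -2241 + \frac{1}{2} \cdot \frac{1}{8} \sqrt{22} = -2241 + \frac{\sqrt{22}}{16}$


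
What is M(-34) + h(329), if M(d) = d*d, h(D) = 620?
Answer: 1776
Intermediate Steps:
M(d) = d**2
M(-34) + h(329) = (-34)**2 + 620 = 1156 + 620 = 1776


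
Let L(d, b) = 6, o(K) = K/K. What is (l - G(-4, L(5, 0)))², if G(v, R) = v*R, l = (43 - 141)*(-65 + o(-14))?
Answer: 39639616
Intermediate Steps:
o(K) = 1
l = 6272 (l = (43 - 141)*(-65 + 1) = -98*(-64) = 6272)
G(v, R) = R*v
(l - G(-4, L(5, 0)))² = (6272 - 6*(-4))² = (6272 - 1*(-24))² = (6272 + 24)² = 6296² = 39639616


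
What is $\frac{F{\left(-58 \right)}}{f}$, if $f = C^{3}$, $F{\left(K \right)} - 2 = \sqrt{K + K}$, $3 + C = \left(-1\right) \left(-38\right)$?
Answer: $\frac{2}{42875} + \frac{2 i \sqrt{29}}{42875} \approx 4.6647 \cdot 10^{-5} + 0.0002512 i$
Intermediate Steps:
$C = 35$ ($C = -3 - -38 = -3 + 38 = 35$)
$F{\left(K \right)} = 2 + \sqrt{2} \sqrt{K}$ ($F{\left(K \right)} = 2 + \sqrt{K + K} = 2 + \sqrt{2 K} = 2 + \sqrt{2} \sqrt{K}$)
$f = 42875$ ($f = 35^{3} = 42875$)
$\frac{F{\left(-58 \right)}}{f} = \frac{2 + \sqrt{2} \sqrt{-58}}{42875} = \left(2 + \sqrt{2} i \sqrt{58}\right) \frac{1}{42875} = \left(2 + 2 i \sqrt{29}\right) \frac{1}{42875} = \frac{2}{42875} + \frac{2 i \sqrt{29}}{42875}$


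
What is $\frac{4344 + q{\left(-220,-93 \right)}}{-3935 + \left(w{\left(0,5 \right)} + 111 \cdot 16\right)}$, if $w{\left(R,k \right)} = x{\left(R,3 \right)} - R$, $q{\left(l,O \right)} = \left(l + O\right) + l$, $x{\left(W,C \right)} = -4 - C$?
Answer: $- \frac{3811}{2166} \approx -1.7595$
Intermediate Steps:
$q{\left(l,O \right)} = O + 2 l$ ($q{\left(l,O \right)} = \left(O + l\right) + l = O + 2 l$)
$w{\left(R,k \right)} = -7 - R$ ($w{\left(R,k \right)} = \left(-4 - 3\right) - R = -7 - R$)
$\frac{4344 + q{\left(-220,-93 \right)}}{-3935 + \left(w{\left(0,5 \right)} + 111 \cdot 16\right)} = \frac{4344 + \left(-93 + 2 \left(-220\right)\right)}{-3935 + \left(\left(-7 - 0\right) + 111 \cdot 16\right)} = \frac{4344 - 533}{-3935 + \left(\left(-7 + 0\right) + 1776\right)} = \frac{4344 - 533}{-3935 + \left(-7 + 1776\right)} = \frac{3811}{-3935 + 1769} = \frac{3811}{-2166} = 3811 \left(- \frac{1}{2166}\right) = - \frac{3811}{2166}$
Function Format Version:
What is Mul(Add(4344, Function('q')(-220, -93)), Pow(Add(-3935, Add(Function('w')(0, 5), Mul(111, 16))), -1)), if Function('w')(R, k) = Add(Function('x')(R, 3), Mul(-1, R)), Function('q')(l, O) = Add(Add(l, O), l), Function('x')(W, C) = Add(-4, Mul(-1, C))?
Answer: Rational(-3811, 2166) ≈ -1.7595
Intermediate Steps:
Function('q')(l, O) = Add(O, Mul(2, l)) (Function('q')(l, O) = Add(Add(O, l), l) = Add(O, Mul(2, l)))
Function('w')(R, k) = Add(-7, Mul(-1, R)) (Function('w')(R, k) = Add(Add(-4, Mul(-1, 3)), Mul(-1, R)) = Add(Add(-4, -3), Mul(-1, R)) = Add(-7, Mul(-1, R)))
Mul(Add(4344, Function('q')(-220, -93)), Pow(Add(-3935, Add(Function('w')(0, 5), Mul(111, 16))), -1)) = Mul(Add(4344, Add(-93, Mul(2, -220))), Pow(Add(-3935, Add(Add(-7, Mul(-1, 0)), Mul(111, 16))), -1)) = Mul(Add(4344, Add(-93, -440)), Pow(Add(-3935, Add(Add(-7, 0), 1776)), -1)) = Mul(Add(4344, -533), Pow(Add(-3935, Add(-7, 1776)), -1)) = Mul(3811, Pow(Add(-3935, 1769), -1)) = Mul(3811, Pow(-2166, -1)) = Mul(3811, Rational(-1, 2166)) = Rational(-3811, 2166)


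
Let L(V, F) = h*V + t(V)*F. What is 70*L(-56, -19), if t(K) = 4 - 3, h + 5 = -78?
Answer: 324030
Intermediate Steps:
h = -83 (h = -5 - 78 = -83)
t(K) = 1
L(V, F) = F - 83*V (L(V, F) = -83*V + 1*F = -83*V + F = F - 83*V)
70*L(-56, -19) = 70*(-19 - 83*(-56)) = 70*(-19 + 4648) = 70*4629 = 324030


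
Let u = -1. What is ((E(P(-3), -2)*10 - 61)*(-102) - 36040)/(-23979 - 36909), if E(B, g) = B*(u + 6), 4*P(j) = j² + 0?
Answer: 41293/60888 ≈ 0.67818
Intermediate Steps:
P(j) = j²/4 (P(j) = (j² + 0)/4 = j²/4)
E(B, g) = 5*B (E(B, g) = B*(-1 + 6) = B*5 = 5*B)
((E(P(-3), -2)*10 - 61)*(-102) - 36040)/(-23979 - 36909) = (((5*((¼)*(-3)²))*10 - 61)*(-102) - 36040)/(-23979 - 36909) = (((5*((¼)*9))*10 - 61)*(-102) - 36040)/(-60888) = (((5*(9/4))*10 - 61)*(-102) - 36040)*(-1/60888) = (((45/4)*10 - 61)*(-102) - 36040)*(-1/60888) = ((225/2 - 61)*(-102) - 36040)*(-1/60888) = ((103/2)*(-102) - 36040)*(-1/60888) = (-5253 - 36040)*(-1/60888) = -41293*(-1/60888) = 41293/60888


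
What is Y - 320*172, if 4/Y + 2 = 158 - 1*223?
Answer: -3687684/67 ≈ -55040.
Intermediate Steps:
Y = -4/67 (Y = 4/(-2 + (158 - 1*223)) = 4/(-2 + (158 - 223)) = 4/(-2 - 65) = 4/(-67) = 4*(-1/67) = -4/67 ≈ -0.059702)
Y - 320*172 = -4/67 - 320*172 = -4/67 - 55040 = -3687684/67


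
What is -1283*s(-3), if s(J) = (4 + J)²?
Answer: -1283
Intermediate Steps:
-1283*s(-3) = -1283*(4 - 3)² = -1283*1² = -1283*1 = -1283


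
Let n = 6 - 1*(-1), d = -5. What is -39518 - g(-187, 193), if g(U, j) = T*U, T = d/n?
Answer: -277561/7 ≈ -39652.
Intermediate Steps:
n = 7 (n = 6 + 1 = 7)
T = -5/7 ≈ -0.71429
g(U, j) = -5*U/7
-39518 - g(-187, 193) = -39518 - (-5)*(-187)/7 = -39518 - 1*935/7 = -39518 - 935/7 = -277561/7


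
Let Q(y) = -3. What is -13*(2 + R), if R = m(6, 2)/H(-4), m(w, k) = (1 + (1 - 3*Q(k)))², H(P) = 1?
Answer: -1599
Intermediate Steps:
m(w, k) = 121 (m(w, k) = (1 + (1 - 3*(-3)))² = (1 + (1 + 9))² = (1 + 10)² = 11² = 121)
R = 121 (R = 121/1 = 121*1 = 121)
-13*(2 + R) = -13*(2 + 121) = -13*123 = -1599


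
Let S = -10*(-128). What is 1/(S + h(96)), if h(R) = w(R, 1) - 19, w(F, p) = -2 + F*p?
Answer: 1/1355 ≈ 0.00073801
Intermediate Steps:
h(R) = -21 + R (h(R) = (-2 + R*1) - 19 = (-2 + R) - 19 = -21 + R)
S = 1280
1/(S + h(96)) = 1/(1280 + (-21 + 96)) = 1/(1280 + 75) = 1/1355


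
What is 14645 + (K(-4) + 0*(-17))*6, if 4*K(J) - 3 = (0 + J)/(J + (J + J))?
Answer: 14650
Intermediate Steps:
K(J) = ⅚ (K(J) = ¾ + ((0 + J)/(J + (J + J)))/4 = ¾ + (J/(J + 2*J))/4 = ¾ + (J/((3*J)))/4 = ¾ + (J*(1/(3*J)))/4 = ¾ + (¼)*(⅓) = ¾ + 1/12 = ⅚)
14645 + (K(-4) + 0*(-17))*6 = 14645 + (⅚ + 0*(-17))*6 = 14645 + (⅚ + 0)*6 = 14645 + (⅚)*6 = 14645 + 5 = 14650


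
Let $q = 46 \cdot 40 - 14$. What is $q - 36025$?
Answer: $-34199$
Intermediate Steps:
$q = 1826$ ($q = 1840 - 14 = 1826$)
$q - 36025 = 1826 - 36025 = -34199$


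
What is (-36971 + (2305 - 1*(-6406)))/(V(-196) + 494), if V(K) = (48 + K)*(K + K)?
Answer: -2826/5851 ≈ -0.48299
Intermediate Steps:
V(K) = 2*K*(48 + K) (V(K) = (48 + K)*(2*K) = 2*K*(48 + K))
(-36971 + (2305 - 1*(-6406)))/(V(-196) + 494) = (-36971 + (2305 - 1*(-6406)))/(2*(-196)*(48 - 196) + 494) = (-36971 + (2305 + 6406))/(2*(-196)*(-148) + 494) = (-36971 + 8711)/(58016 + 494) = -28260/58510 = -28260*1/58510 = -2826/5851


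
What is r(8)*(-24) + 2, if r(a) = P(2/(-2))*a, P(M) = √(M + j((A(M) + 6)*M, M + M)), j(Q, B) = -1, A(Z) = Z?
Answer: 2 - 192*I*√2 ≈ 2.0 - 271.53*I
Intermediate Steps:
P(M) = √(-1 + M) (P(M) = √(M - 1) = √(-1 + M))
r(a) = I*a*√2 (r(a) = √(-1 + 2/(-2))*a = √(-1 + 2*(-½))*a = √(-1 - 1)*a = √(-2)*a = (I*√2)*a = I*a*√2)
r(8)*(-24) + 2 = (I*8*√2)*(-24) + 2 = (8*I*√2)*(-24) + 2 = -192*I*√2 + 2 = 2 - 192*I*√2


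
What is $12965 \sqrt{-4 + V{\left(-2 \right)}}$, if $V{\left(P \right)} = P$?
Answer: $12965 i \sqrt{6} \approx 31758.0 i$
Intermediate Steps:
$12965 \sqrt{-4 + V{\left(-2 \right)}} = 12965 \sqrt{-4 - 2} = 12965 \sqrt{-6} = 12965 i \sqrt{6}$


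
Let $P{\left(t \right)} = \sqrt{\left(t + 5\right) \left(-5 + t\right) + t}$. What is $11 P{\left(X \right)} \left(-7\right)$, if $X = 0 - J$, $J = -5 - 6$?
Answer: $- 77 \sqrt{107} \approx -796.49$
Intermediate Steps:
$J = -11$ ($J = -5 - 6 = -11$)
$X = 11$ ($X = 0 - -11 = 0 + 11 = 11$)
$P{\left(t \right)} = \sqrt{t + \left(-5 + t\right) \left(5 + t\right)}$ ($P{\left(t \right)} = \sqrt{\left(5 + t\right) \left(-5 + t\right) + t} = \sqrt{\left(-5 + t\right) \left(5 + t\right) + t} = \sqrt{t + \left(-5 + t\right) \left(5 + t\right)}$)
$11 P{\left(X \right)} \left(-7\right) = 11 \sqrt{-25 + 11 + 11^{2}} \left(-7\right) = 11 \sqrt{-25 + 11 + 121} \left(-7\right) = 11 \sqrt{107} \left(-7\right) = - 77 \sqrt{107}$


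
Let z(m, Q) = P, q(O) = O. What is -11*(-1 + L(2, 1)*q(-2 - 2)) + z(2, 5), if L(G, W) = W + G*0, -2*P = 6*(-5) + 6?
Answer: 67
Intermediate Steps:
P = 12 (P = -(6*(-5) + 6)/2 = -(-30 + 6)/2 = -1/2*(-24) = 12)
z(m, Q) = 12
L(G, W) = W (L(G, W) = W + 0 = W)
-11*(-1 + L(2, 1)*q(-2 - 2)) + z(2, 5) = -11*(-1 + 1*(-2 - 2)) + 12 = -11*(-1 + 1*(-4)) + 12 = -11*(-1 - 4) + 12 = -11*(-5) + 12 = 55 + 12 = 67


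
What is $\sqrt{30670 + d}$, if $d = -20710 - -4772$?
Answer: $2 \sqrt{3683} \approx 121.38$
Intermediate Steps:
$d = -15938$ ($d = -20710 + 4772 = -15938$)
$\sqrt{30670 + d} = \sqrt{30670 - 15938} = \sqrt{14732} = 2 \sqrt{3683}$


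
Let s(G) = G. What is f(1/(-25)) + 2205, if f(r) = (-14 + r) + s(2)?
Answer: 54824/25 ≈ 2193.0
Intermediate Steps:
f(r) = -12 + r (f(r) = (-14 + r) + 2 = -12 + r)
f(1/(-25)) + 2205 = (-12 + 1/(-25)) + 2205 = (-12 - 1/25) + 2205 = -301/25 + 2205 = 54824/25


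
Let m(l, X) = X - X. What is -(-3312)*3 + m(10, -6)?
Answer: 9936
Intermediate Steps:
m(l, X) = 0
-(-3312)*3 + m(10, -6) = -(-3312)*3 + 0 = -144*(-69) + 0 = 9936 + 0 = 9936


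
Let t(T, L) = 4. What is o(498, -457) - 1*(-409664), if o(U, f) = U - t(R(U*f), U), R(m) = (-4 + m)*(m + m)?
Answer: 410158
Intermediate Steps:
R(m) = 2*m*(-4 + m) (R(m) = (-4 + m)*(2*m) = 2*m*(-4 + m))
o(U, f) = -4 + U (o(U, f) = U - 1*4 = U - 4 = -4 + U)
o(498, -457) - 1*(-409664) = (-4 + 498) - 1*(-409664) = 494 + 409664 = 410158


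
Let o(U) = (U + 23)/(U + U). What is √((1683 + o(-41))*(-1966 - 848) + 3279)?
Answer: I*√7956678489/41 ≈ 2175.6*I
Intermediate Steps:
o(U) = (23 + U)/(2*U) (o(U) = (23 + U)/((2*U)) = (23 + U)*(1/(2*U)) = (23 + U)/(2*U))
√((1683 + o(-41))*(-1966 - 848) + 3279) = √((1683 + (½)*(23 - 41)/(-41))*(-1966 - 848) + 3279) = √((1683 + (½)*(-1/41)*(-18))*(-2814) + 3279) = √((1683 + 9/41)*(-2814) + 3279) = √((69012/41)*(-2814) + 3279) = √(-194199768/41 + 3279) = √(-194065329/41) = I*√7956678489/41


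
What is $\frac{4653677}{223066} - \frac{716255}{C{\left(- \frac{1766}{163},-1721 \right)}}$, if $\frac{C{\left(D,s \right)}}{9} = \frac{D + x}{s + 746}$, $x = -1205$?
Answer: $- \frac{8461162190459639}{132622328838} \approx -63799.0$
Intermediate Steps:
$C{\left(D,s \right)} = \frac{9 \left(-1205 + D\right)}{746 + s}$ ($C{\left(D,s \right)} = 9 \frac{D - 1205}{s + 746} = 9 \frac{-1205 + D}{746 + s} = \frac{9 \left(-1205 + D\right)}{746 + s}$)
$\frac{4653677}{223066} - \frac{716255}{C{\left(- \frac{1766}{163},-1721 \right)}} = \frac{4653677}{223066} - \frac{716255}{9 \frac{1}{746 - 1721} \left(-1205 - \frac{1766}{163}\right)} = 4653677 \cdot \frac{1}{223066} - \frac{716255}{9 \frac{1}{-975} \left(-1205 - \frac{1766}{163}\right)} = \frac{4653677}{223066} - \frac{716255}{9 \left(- \frac{1}{975}\right) \left(-1205 - \frac{1766}{163}\right)} = \frac{4653677}{223066} - \frac{716255}{9 \left(- \frac{1}{975}\right) \left(- \frac{198181}{163}\right)} = \frac{4653677}{223066} - \frac{716255}{\frac{594543}{52975}} = \frac{4653677}{223066} - \frac{37943608625}{594543} = - \frac{8461162190459639}{132622328838}$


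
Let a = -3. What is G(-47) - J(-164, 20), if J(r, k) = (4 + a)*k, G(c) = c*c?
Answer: 2189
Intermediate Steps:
G(c) = c²
J(r, k) = k (J(r, k) = (4 - 3)*k = 1*k = k)
G(-47) - J(-164, 20) = (-47)² - 1*20 = 2209 - 20 = 2189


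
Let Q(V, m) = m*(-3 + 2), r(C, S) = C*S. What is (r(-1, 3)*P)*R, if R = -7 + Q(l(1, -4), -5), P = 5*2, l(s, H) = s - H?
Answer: 60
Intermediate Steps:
P = 10
Q(V, m) = -m (Q(V, m) = m*(-1) = -m)
R = -2 (R = -7 - 1*(-5) = -7 + 5 = -2)
(r(-1, 3)*P)*R = (-1*3*10)*(-2) = -3*10*(-2) = -30*(-2) = 60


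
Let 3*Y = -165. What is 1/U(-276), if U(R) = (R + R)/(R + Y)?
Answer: 331/552 ≈ 0.59964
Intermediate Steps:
Y = -55 (Y = (⅓)*(-165) = -55)
U(R) = 2*R/(-55 + R) (U(R) = (R + R)/(R - 55) = (2*R)/(-55 + R) = 2*R/(-55 + R))
1/U(-276) = 1/(2*(-276)/(-55 - 276)) = 1/(2*(-276)/(-331)) = 1/(2*(-276)*(-1/331)) = 1/(552/331) = 331/552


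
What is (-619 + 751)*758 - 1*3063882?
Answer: -2963826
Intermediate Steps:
(-619 + 751)*758 - 1*3063882 = 132*758 - 3063882 = 100056 - 3063882 = -2963826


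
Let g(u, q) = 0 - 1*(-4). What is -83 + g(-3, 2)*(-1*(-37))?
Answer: 65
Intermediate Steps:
g(u, q) = 4 (g(u, q) = 0 + 4 = 4)
-83 + g(-3, 2)*(-1*(-37)) = -83 + 4*(-1*(-37)) = -83 + 4*37 = -83 + 148 = 65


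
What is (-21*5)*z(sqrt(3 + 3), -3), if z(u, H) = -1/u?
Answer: 35*sqrt(6)/2 ≈ 42.866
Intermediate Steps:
(-21*5)*z(sqrt(3 + 3), -3) = (-21*5)*(-1/(sqrt(3 + 3))) = (-7*15)*(-1/(sqrt(6))) = -(-105)*sqrt(6)/6 = -(-35)*sqrt(6)/2 = 35*sqrt(6)/2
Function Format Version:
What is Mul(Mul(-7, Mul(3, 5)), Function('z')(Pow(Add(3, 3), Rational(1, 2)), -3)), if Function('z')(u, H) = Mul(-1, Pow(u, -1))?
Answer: Mul(Rational(35, 2), Pow(6, Rational(1, 2))) ≈ 42.866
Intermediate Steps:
Mul(Mul(-7, Mul(3, 5)), Function('z')(Pow(Add(3, 3), Rational(1, 2)), -3)) = Mul(Mul(-7, Mul(3, 5)), Mul(-1, Pow(Pow(Add(3, 3), Rational(1, 2)), -1))) = Mul(Mul(-7, 15), Mul(-1, Pow(Pow(6, Rational(1, 2)), -1))) = Mul(-105, Mul(-1, Mul(Rational(1, 6), Pow(6, Rational(1, 2))))) = Mul(-105, Mul(Rational(-1, 6), Pow(6, Rational(1, 2)))) = Mul(Rational(35, 2), Pow(6, Rational(1, 2)))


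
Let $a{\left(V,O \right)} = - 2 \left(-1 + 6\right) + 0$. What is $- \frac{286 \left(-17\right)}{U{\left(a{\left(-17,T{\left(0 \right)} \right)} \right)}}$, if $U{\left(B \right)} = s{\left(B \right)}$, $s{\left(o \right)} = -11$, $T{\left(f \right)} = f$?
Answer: $-442$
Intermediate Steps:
$a{\left(V,O \right)} = -10$ ($a{\left(V,O \right)} = \left(-2\right) 5 + 0 = -10 + 0 = -10$)
$U{\left(B \right)} = -11$
$- \frac{286 \left(-17\right)}{U{\left(a{\left(-17,T{\left(0 \right)} \right)} \right)}} = - \frac{286 \left(-17\right)}{-11} = - \frac{\left(-4862\right) \left(-1\right)}{11} = \left(-1\right) 442 = -442$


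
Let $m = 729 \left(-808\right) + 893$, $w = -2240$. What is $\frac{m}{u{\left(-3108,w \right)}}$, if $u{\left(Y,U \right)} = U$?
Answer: $\frac{588139}{2240} \approx 262.56$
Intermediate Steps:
$m = -588139$ ($m = -589032 + 893 = -588139$)
$\frac{m}{u{\left(-3108,w \right)}} = - \frac{588139}{-2240} = \left(-588139\right) \left(- \frac{1}{2240}\right) = \frac{588139}{2240}$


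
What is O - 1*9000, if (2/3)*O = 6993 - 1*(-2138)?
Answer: 9393/2 ≈ 4696.5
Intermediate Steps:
O = 27393/2 (O = 3*(6993 - 1*(-2138))/2 = 3*(6993 + 2138)/2 = (3/2)*9131 = 27393/2 ≈ 13697.)
O - 1*9000 = 27393/2 - 1*9000 = 27393/2 - 9000 = 9393/2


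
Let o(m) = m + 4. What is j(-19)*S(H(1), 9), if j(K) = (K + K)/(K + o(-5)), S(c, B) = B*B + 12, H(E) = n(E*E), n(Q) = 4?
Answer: 1767/10 ≈ 176.70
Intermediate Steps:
H(E) = 4
o(m) = 4 + m
S(c, B) = 12 + B² (S(c, B) = B² + 12 = 12 + B²)
j(K) = 2*K/(-1 + K) (j(K) = (K + K)/(K + (4 - 5)) = (2*K)/(K - 1) = (2*K)/(-1 + K) = 2*K/(-1 + K))
j(-19)*S(H(1), 9) = (2*(-19)/(-1 - 19))*(12 + 9²) = (2*(-19)/(-20))*(12 + 81) = (2*(-19)*(-1/20))*93 = (19/10)*93 = 1767/10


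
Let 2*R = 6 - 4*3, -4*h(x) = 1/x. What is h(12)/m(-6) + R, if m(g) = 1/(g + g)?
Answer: -11/4 ≈ -2.7500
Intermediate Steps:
h(x) = -1/(4*x)
m(g) = 1/(2*g)
R = -3 (R = (6 - 4*3)/2 = (6 - 12)/2 = (½)*(-6) = -3)
h(12)/m(-6) + R = (-¼/12)/(((½)/(-6))) - 3 = (-¼*1/12)/(((½)*(-⅙))) - 3 = -1/(48*(-1/12)) - 3 = -1/48*(-12) - 3 = ¼ - 3 = -11/4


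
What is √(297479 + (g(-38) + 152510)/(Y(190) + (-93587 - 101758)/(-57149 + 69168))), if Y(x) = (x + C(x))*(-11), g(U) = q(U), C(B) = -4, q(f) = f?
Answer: √20301420035201784703/8262073 ≈ 545.35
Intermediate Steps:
g(U) = U
Y(x) = 44 - 11*x (Y(x) = (x - 4)*(-11) = (-4 + x)*(-11) = 44 - 11*x)
√(297479 + (g(-38) + 152510)/(Y(190) + (-93587 - 101758)/(-57149 + 69168))) = √(297479 + (-38 + 152510)/((44 - 11*190) + (-93587 - 101758)/(-57149 + 69168))) = √(297479 + 152472/((44 - 2090) - 195345/12019)) = √(297479 + 152472/(-2046 - 195345*1/12019)) = √(297479 + 152472/(-2046 - 195345/12019)) = √(297479 + 152472/(-24786219/12019)) = √(297479 + 152472*(-12019/24786219)) = √(297479 - 610853656/8262073) = √(2457182360311/8262073) = √20301420035201784703/8262073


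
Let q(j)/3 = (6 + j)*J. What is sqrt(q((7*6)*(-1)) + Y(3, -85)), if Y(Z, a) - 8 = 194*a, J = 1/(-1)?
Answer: I*sqrt(16374) ≈ 127.96*I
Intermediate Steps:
J = -1
Y(Z, a) = 8 + 194*a
q(j) = -18 - 3*j (q(j) = 3*((6 + j)*(-1)) = 3*(-6 - j) = -18 - 3*j)
sqrt(q((7*6)*(-1)) + Y(3, -85)) = sqrt((-18 - 3*7*6*(-1)) + (8 + 194*(-85))) = sqrt((-18 - 126*(-1)) + (8 - 16490)) = sqrt((-18 - 3*(-42)) - 16482) = sqrt((-18 + 126) - 16482) = sqrt(108 - 16482) = sqrt(-16374) = I*sqrt(16374)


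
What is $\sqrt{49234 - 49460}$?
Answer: $i \sqrt{226} \approx 15.033 i$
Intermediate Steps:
$\sqrt{49234 - 49460} = \sqrt{-226} = i \sqrt{226}$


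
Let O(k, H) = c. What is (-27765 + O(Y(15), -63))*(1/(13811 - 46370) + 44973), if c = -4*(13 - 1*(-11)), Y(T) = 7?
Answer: -13598730339022/10853 ≈ -1.2530e+9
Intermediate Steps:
c = -96 (c = -4*(13 + 11) = -4*24 = -96)
O(k, H) = -96
(-27765 + O(Y(15), -63))*(1/(13811 - 46370) + 44973) = (-27765 - 96)*(1/(13811 - 46370) + 44973) = -27861*(1/(-32559) + 44973) = -27861*(-1/32559 + 44973) = -27861*1464275906/32559 = -13598730339022/10853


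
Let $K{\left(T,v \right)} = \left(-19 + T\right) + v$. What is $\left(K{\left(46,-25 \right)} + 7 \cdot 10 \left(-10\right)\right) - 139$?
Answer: $-837$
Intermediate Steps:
$K{\left(T,v \right)} = -19 + T + v$
$\left(K{\left(46,-25 \right)} + 7 \cdot 10 \left(-10\right)\right) - 139 = \left(\left(-19 + 46 - 25\right) + 7 \cdot 10 \left(-10\right)\right) - 139 = \left(2 + 70 \left(-10\right)\right) - 139 = \left(2 - 700\right) - 139 = -698 - 139 = -837$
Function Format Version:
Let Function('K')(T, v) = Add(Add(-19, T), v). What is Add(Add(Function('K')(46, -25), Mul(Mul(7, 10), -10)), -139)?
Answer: -837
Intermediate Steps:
Function('K')(T, v) = Add(-19, T, v)
Add(Add(Function('K')(46, -25), Mul(Mul(7, 10), -10)), -139) = Add(Add(Add(-19, 46, -25), Mul(Mul(7, 10), -10)), -139) = Add(Add(2, Mul(70, -10)), -139) = Add(Add(2, -700), -139) = Add(-698, -139) = -837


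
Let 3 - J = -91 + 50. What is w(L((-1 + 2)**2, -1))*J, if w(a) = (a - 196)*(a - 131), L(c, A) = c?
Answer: 1115400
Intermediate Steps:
w(a) = (-196 + a)*(-131 + a)
J = 44 (J = 3 - (-91 + 50) = 3 - 1*(-41) = 3 + 41 = 44)
w(L((-1 + 2)**2, -1))*J = (25676 + ((-1 + 2)**2)**2 - 327*(-1 + 2)**2)*44 = (25676 + (1**2)**2 - 327*1**2)*44 = (25676 + 1**2 - 327*1)*44 = (25676 + 1 - 327)*44 = 25350*44 = 1115400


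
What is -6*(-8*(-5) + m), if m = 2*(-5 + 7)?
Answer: -264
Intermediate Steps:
m = 4 (m = 2*2 = 4)
-6*(-8*(-5) + m) = -6*(-8*(-5) + 4) = -6*(40 + 4) = -6*44 = -264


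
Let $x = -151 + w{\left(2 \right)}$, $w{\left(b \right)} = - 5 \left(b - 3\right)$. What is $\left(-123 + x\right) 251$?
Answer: $-67519$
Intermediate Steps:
$w{\left(b \right)} = 15 - 5 b$ ($w{\left(b \right)} = - 5 \left(-3 + b\right) = 15 - 5 b$)
$x = -146$ ($x = -151 + \left(15 - 10\right) = -151 + 5 = -146$)
$\left(-123 + x\right) 251 = \left(-123 - 146\right) 251 = \left(-269\right) 251 = -67519$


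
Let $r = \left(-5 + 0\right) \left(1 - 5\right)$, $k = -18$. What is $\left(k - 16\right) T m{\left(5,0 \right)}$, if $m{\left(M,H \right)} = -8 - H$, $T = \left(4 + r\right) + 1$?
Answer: $6800$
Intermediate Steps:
$r = 20$ ($r = \left(-5\right) \left(-4\right) = 20$)
$T = 25$ ($T = \left(4 + 20\right) + 1 = 24 + 1 = 25$)
$\left(k - 16\right) T m{\left(5,0 \right)} = \left(-18 - 16\right) 25 \left(-8 - 0\right) = \left(-34\right) 25 \left(-8 + 0\right) = \left(-850\right) \left(-8\right) = 6800$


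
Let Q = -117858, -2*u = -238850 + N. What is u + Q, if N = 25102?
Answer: -10984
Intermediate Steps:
u = 106874 (u = -(-238850 + 25102)/2 = -1/2*(-213748) = 106874)
u + Q = 106874 - 117858 = -10984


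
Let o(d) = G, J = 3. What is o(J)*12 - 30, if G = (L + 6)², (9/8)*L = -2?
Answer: 4966/27 ≈ 183.93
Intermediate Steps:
L = -16/9 (L = (8/9)*(-2) = -16/9 ≈ -1.7778)
G = 1444/81 (G = (-16/9 + 6)² = (38/9)² = 1444/81 ≈ 17.827)
o(d) = 1444/81
o(J)*12 - 30 = (1444/81)*12 - 30 = 5776/27 - 30 = 4966/27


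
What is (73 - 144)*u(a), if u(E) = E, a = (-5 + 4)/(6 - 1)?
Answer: 71/5 ≈ 14.200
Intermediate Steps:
a = -⅕ (a = -1/5 = -1*⅕ = -⅕ ≈ -0.20000)
(73 - 144)*u(a) = (73 - 144)*(-⅕) = -71*(-⅕) = 71/5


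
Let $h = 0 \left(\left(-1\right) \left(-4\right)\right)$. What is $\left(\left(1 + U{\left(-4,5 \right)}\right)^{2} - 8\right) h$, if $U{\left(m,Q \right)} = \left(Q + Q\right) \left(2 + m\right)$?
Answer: $0$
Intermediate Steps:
$U{\left(m,Q \right)} = 2 Q \left(2 + m\right)$
$h = 0$ ($h = 0 \cdot 4 = 0$)
$\left(\left(1 + U{\left(-4,5 \right)}\right)^{2} - 8\right) h = \left(\left(1 + 2 \cdot 5 \left(2 - 4\right)\right)^{2} - 8\right) 0 = \left(\left(1 + 2 \cdot 5 \left(-2\right)\right)^{2} - 8\right) 0 = \left(\left(1 - 20\right)^{2} - 8\right) 0 = \left(\left(-19\right)^{2} - 8\right) 0 = \left(361 - 8\right) 0 = 353 \cdot 0 = 0$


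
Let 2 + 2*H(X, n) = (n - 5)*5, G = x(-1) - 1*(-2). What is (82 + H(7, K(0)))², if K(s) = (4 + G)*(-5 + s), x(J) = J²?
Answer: 361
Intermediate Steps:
G = 3 (G = (-1)² - 1*(-2) = 1 + 2 = 3)
K(s) = -35 + 7*s (K(s) = (4 + 3)*(-5 + s) = 7*(-5 + s) = -35 + 7*s)
H(X, n) = -27/2 + 5*n/2 (H(X, n) = -1 + ((n - 5)*5)/2 = -1 + ((-5 + n)*5)/2 = -1 + (-25 + 5*n)/2 = -1 + (-25/2 + 5*n/2) = -27/2 + 5*n/2)
(82 + H(7, K(0)))² = (82 + (-27/2 + 5*(-35 + 7*0)/2))² = (82 + (-27/2 + 5*(-35 + 0)/2))² = (82 + (-27/2 + (5/2)*(-35)))² = (82 + (-27/2 - 175/2))² = (82 - 101)² = (-19)² = 361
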